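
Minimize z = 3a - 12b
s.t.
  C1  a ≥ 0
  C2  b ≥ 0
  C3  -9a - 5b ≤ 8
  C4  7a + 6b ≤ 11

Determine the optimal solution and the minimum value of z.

Feasible corners and z = 3a - 12b:
  (0, 0) → z = 0
  (0, 11/6) → z = -22
  (11/7, 0) → z = 33/7

a = 0, b = 11/6, minimum z = -22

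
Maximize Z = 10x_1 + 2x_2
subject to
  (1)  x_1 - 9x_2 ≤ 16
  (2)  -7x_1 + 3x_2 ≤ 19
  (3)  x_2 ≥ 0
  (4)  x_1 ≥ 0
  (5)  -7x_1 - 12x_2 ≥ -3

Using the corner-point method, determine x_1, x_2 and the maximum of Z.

Extreme points and Z = 10x_1 + 2x_2:
  (0, 0) → Z = 0
  (3/7, 0) → Z = 30/7
  (0, 1/4) → Z = 1/2

The optimum lies where x_2 = 0 and -7x_1 - 12x_2 = -3.
Solving simultaneously gives x_1 = 3/7, x_2 = 0.

x_1 = 3/7, x_2 = 0, maximum Z = 30/7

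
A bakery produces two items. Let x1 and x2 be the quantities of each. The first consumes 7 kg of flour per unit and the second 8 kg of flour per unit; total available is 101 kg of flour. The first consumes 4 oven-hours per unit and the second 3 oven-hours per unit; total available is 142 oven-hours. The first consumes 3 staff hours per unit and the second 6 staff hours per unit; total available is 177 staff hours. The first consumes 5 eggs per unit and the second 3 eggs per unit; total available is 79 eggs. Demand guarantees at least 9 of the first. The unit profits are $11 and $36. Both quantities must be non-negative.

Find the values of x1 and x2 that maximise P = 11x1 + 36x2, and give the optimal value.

Feasible corners and P = 11x1 + 36x2:
  (101/7, 0) → P = 1111/7
  (9, 0) → P = 99
  (9, 19/4) → P = 270

x1 = 9, x2 = 19/4, maximum P = 270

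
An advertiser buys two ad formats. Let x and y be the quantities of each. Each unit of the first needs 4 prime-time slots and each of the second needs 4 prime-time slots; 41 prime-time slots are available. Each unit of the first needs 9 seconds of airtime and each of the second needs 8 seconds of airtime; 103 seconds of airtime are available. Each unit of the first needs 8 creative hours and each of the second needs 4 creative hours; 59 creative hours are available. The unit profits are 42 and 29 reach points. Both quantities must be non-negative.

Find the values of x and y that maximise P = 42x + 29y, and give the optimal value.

x = 9/2, y = 23/4, maximum P = 1423/4

The binding constraints are 4x + 4y = 41 and 8x + 4y = 59.
Solving simultaneously gives x = 9/2, y = 23/4.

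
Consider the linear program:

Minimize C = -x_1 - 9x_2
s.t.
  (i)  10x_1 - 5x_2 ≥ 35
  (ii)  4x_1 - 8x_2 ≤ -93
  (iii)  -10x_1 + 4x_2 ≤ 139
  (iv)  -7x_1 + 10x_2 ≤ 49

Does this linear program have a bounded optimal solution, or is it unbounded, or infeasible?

unbounded

From the feasible point (269/8, 455/16), moving in the direction (8, 4) keeps every constraint satisfied while C decreases without bound.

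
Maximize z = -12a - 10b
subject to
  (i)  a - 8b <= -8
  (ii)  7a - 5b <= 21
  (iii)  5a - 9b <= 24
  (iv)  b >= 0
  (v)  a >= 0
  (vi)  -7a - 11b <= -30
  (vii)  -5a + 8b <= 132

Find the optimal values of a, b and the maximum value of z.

a = 0, b = 30/11, maximum z = -300/11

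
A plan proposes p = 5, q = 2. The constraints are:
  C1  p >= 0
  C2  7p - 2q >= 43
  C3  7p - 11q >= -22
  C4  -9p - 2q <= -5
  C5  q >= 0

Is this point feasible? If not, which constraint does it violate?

not feasible — violates C2

Constraint C2: 7p - 2q = 31, which is not ≥ 43. All other constraints are satisfied.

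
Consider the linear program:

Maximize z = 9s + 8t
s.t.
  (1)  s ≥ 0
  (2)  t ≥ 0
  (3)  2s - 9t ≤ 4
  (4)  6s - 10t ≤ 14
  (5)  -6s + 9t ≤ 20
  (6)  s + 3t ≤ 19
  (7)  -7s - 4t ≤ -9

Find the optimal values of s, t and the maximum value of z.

s = 58/7, t = 25/7, maximum z = 722/7

Vertices and z = 9s + 8t:
  (2, 0) → z = 18
  (9/7, 0) → z = 81/7
  (43/17, 2/17) → z = 403/17
  (58/7, 25/7) → z = 722/7
  (37/9, 134/27) → z = 2071/27
  (1/87, 194/87) → z = 1561/87

The optimum lies where 6s - 10t = 14 and s + 3t = 19.
Solving simultaneously gives s = 58/7, t = 25/7.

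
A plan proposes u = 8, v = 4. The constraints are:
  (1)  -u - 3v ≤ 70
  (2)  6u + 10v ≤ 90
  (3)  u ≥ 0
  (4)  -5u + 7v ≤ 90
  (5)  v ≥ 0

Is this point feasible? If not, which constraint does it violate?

(1): -20 ≤ 70 ✓
(2): 88 ≤ 90 ✓
(3): 8 ≥ 0 ✓
(4): -12 ≤ 90 ✓
(5): 4 ≥ 0 ✓

feasible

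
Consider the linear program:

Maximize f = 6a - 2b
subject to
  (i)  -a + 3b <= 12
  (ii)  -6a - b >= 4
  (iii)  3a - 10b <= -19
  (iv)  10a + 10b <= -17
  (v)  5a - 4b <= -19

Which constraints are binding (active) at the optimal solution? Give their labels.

Corner points and f = 6a - 2b:
  (-63, -17) → f = -344
  (-171/40, 103/40) → f = -154/5
  (-3, 1) → f = -20
  (-43/15, 7/6) → f = -293/15

The maximum is at (-43/15, 7/6). Substituting into each constraint, equality holds for (iv) and (v); the remaining constraints have slack.

(iv) and (v)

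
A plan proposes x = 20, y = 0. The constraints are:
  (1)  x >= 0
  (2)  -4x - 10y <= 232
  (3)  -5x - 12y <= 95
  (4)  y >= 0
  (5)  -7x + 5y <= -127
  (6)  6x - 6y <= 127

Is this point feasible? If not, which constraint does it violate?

(1): 20 ≥ 0 ✓
(2): -80 ≤ 232 ✓
(3): -100 ≤ 95 ✓
(4): 0 ≥ 0 ✓
(5): -140 ≤ -127 ✓
(6): 120 ≤ 127 ✓

feasible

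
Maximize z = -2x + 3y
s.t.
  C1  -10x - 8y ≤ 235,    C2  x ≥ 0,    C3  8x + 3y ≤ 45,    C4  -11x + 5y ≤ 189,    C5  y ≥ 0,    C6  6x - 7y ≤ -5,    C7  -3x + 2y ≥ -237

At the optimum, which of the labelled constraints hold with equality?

C2 and C3

Corner points and z = -2x + 3y:
  (0, 15) → z = 45
  (0, 5/7) → z = 15/7
  (150/37, 155/37) → z = 165/37

The maximum is at (0, 15). Substituting into each constraint, equality holds for C2 and C3; the remaining constraints have slack.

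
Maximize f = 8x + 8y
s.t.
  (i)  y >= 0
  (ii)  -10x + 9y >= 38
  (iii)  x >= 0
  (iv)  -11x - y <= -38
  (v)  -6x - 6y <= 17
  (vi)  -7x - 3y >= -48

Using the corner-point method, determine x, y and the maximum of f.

x = 33/13, y = 131/13, maximum f = 1312/13

The optimum lies where -11x - y = -38 and -7x - 3y = -48.
Solving simultaneously gives x = 33/13, y = 131/13.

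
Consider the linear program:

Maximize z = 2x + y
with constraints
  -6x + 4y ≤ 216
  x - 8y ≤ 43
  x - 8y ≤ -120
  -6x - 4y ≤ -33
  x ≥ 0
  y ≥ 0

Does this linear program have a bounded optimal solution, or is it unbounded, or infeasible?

unbounded

From the feasible point (0, 54), moving in the direction (8, 1) keeps every constraint satisfied while z increases without bound.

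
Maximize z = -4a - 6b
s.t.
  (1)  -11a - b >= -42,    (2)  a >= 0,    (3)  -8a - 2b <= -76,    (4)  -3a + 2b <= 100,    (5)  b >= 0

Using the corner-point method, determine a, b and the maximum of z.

a = 4/7, b = 250/7, maximum z = -1516/7

Vertices and z = -4a - 6b:
  (0, 42) → z = -252
  (4/7, 250/7) → z = -1516/7
  (0, 38) → z = -228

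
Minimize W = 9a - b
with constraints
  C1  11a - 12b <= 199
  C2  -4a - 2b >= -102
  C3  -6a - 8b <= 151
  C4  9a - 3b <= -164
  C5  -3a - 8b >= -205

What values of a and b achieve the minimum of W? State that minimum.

Extreme points and W = 9a - b:
  (-353/18, -25/6) → W = -517/3
  (-356/3, 561/8) → W = -9105/8
  (-697/81, 779/27) → W = -2870/27

a = -356/3, b = 561/8, minimum W = -9105/8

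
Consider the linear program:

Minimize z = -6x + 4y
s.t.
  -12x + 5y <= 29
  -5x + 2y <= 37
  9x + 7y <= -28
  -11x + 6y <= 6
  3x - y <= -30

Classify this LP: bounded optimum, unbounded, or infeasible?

unbounded

From the feasible point (-127, -299), moving in the direction (-2, -5) keeps every constraint satisfied while z decreases without bound.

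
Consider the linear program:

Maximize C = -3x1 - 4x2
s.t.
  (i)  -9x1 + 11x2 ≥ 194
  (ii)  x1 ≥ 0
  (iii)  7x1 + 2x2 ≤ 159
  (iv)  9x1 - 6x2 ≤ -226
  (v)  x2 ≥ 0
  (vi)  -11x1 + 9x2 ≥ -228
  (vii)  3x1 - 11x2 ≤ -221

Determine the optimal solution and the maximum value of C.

x1 = 0, x2 = 113/3, maximum C = -452/3

Extreme points and C = -3x1 - 4x2:
  (0, 159/2) → C = -318
  (0, 113/3) → C = -452/3
  (251/30, 3013/60) → C = -6779/30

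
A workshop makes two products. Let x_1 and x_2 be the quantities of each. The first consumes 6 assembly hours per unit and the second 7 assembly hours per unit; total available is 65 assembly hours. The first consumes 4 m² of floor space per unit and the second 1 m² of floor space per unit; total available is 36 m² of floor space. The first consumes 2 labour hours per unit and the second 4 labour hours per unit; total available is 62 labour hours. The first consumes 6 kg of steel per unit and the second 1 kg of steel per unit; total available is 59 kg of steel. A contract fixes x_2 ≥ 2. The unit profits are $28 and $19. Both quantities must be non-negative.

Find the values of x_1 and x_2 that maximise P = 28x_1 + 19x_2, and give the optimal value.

Corner points and P = 28x_1 + 19x_2:
  (0, 65/7) → P = 1235/7
  (0, 2) → P = 38
  (17/2, 2) → P = 276

The binding constraints are 6x_1 + 7x_2 = 65 and 4x_1 + x_2 = 36.
Solving simultaneously gives x_1 = 17/2, x_2 = 2.

x_1 = 17/2, x_2 = 2, maximum P = 276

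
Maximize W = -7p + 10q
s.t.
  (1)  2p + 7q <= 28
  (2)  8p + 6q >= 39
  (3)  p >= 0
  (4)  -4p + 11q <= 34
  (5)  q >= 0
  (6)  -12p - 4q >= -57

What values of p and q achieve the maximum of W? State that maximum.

Extreme points and W = -7p + 10q:
  (105/44, 73/22) → W = 725/44
  (287/76, 111/38) → W = 211/76
  (93/20, 3/10) → W = -591/20

At the optimal vertex, 2p + 7q = 28 and 8p + 6q = 39.
Solving simultaneously gives p = 105/44, q = 73/22.

p = 105/44, q = 73/22, maximum W = 725/44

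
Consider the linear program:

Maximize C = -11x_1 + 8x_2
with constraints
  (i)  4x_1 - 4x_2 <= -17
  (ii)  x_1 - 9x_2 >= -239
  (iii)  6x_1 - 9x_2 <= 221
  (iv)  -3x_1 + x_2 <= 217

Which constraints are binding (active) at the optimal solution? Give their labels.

(ii) and (iv)

Corner points and C = -11x_1 + 8x_2:
  (803/32, 939/32) → C = -1321/32
  (-1037/12, -493/6) → C = 1173/4
  (-857/13, 250/13) → C = 879
  (-2174/21, -655/7) → C = 8194/21

The maximum is at (-857/13, 250/13). Substituting into each constraint, equality holds for (ii) and (iv); the remaining constraints have slack.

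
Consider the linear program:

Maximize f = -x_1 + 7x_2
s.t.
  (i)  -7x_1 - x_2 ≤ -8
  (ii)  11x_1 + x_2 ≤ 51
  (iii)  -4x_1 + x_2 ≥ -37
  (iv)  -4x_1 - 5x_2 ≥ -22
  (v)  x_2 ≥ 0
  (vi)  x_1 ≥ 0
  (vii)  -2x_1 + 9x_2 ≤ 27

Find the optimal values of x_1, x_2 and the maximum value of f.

Vertices and f = -x_1 + 7x_2:
  (8/7, 0) → f = -8/7
  (9/13, 41/13) → f = 278/13
  (233/51, 38/51) → f = 11/17
  (51/11, 0) → f = -51/11
  (63/46, 76/23) → f = 1001/46

At the optimal vertex, -4x_1 - 5x_2 = -22 and -2x_1 + 9x_2 = 27.
Solving simultaneously gives x_1 = 63/46, x_2 = 76/23.

x_1 = 63/46, x_2 = 76/23, maximum f = 1001/46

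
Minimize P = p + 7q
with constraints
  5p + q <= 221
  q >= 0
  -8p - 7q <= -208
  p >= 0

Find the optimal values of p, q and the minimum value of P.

Extreme points and P = p + 7q:
  (221/5, 0) → P = 221/5
  (0, 221) → P = 1547
  (26, 0) → P = 26
  (0, 208/7) → P = 208

At the optimal vertex, q = 0 and -8p - 7q = -208.
Solving simultaneously gives p = 26, q = 0.

p = 26, q = 0, minimum P = 26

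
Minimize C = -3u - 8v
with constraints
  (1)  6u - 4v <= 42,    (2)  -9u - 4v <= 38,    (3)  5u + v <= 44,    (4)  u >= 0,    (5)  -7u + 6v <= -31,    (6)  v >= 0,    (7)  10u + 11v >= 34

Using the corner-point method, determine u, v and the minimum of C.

u = 295/37, v = 153/37, minimum C = -57

Corner points and C = -3u - 8v:
  (109/13, 27/13) → C = -543/13
  (7, 0) → C = -21
  (295/37, 153/37) → C = -57
  (31/7, 0) → C = -93/7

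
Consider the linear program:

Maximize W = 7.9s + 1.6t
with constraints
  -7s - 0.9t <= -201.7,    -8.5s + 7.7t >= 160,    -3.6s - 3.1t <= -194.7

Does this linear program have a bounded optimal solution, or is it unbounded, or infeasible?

unbounded

From the feasible point (140909/6155, 56689/1231), moving in the direction (-0.9, 7) keeps every constraint satisfied while W increases without bound.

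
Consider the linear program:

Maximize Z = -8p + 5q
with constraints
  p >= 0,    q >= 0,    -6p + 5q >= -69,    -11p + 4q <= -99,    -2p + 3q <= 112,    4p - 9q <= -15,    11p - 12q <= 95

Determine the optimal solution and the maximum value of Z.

p = 149/5, q = 286/5, maximum Z = 238/5

Extreme points and Z = -8p + 5q:
  (767/8, 405/4) → Z = -1043/4
  (353/17, 189/17) → Z = -1879/17
  (149/5, 286/5) → Z = 238/5
  (951/83, 561/83) → Z = -4803/83
  (345/17, 545/51) → Z = -5555/51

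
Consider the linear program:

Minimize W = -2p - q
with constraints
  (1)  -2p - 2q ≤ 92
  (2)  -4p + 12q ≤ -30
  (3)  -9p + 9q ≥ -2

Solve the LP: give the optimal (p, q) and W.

Feasible corners and W = -2p - q:
  (-261/8, -107/8) → W = 629/8
  (-206/9, -208/9) → W = 620/9
  (-41/12, -131/36) → W = 377/36

The binding constraints are -4p + 12q = -30 and -9p + 9q = -2.
Solving simultaneously gives p = -41/12, q = -131/36.

p = -41/12, q = -131/36, minimum W = 377/36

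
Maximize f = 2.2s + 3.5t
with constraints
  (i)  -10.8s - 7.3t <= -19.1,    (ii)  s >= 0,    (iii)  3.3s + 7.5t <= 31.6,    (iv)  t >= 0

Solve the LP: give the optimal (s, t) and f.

Extreme points and f = 2.2s + 3.5t:
  (0, 191/73) → f = 1337/146
  (191/108, 0) → f = 2101/540
  (0, 316/75) → f = 1106/75
  (316/33, 0) → f = 316/15

At the optimal vertex, 3.3s + 7.5t = 31.6 and t = 0.
Solving simultaneously gives s = 316/33, t = 0.

s = 316/33, t = 0, maximum f = 316/15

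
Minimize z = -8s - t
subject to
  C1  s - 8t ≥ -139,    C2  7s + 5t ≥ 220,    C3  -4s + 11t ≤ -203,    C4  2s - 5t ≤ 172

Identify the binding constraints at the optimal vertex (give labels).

C1 and C4

Extreme points and z = -8s - t:
  (1051/7, 253/7) → z = -8661/7
  (2071/11, 450/11) → z = -17018/11
  (3435/97, -541/97) → z = -26939/97
  (392/9, -764/45) → z = -4972/15

The minimum is at (2071/11, 450/11). Substituting into each constraint, equality holds for C1 and C4; the remaining constraints have slack.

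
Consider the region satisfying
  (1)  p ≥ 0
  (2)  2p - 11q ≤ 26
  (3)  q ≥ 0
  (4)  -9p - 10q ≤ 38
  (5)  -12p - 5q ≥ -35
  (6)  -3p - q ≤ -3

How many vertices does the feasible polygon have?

Intersecting each pair of boundary lines and keeping only the points that satisfy every inequality leaves:
  (0, 7)
  (0, 3)
  (35/12, 0)
  (1, 0)

4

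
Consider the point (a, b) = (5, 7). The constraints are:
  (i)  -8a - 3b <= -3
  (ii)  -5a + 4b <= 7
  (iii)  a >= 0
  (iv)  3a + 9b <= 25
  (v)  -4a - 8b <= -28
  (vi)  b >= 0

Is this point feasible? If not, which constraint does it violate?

Constraint (iv): 3a + 9b = 78, which is not ≤ 25. All other constraints are satisfied.

not feasible — violates (iv)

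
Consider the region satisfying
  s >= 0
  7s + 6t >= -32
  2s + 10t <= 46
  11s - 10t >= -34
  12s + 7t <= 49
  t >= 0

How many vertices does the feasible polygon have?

Of the 15 pairwise boundary intersections, those satisfying every inequality are:
  (0, 17/5)
  (0, 0)
  (12/13, 287/65)
  (84/53, 227/53)
  (49/12, 0)

5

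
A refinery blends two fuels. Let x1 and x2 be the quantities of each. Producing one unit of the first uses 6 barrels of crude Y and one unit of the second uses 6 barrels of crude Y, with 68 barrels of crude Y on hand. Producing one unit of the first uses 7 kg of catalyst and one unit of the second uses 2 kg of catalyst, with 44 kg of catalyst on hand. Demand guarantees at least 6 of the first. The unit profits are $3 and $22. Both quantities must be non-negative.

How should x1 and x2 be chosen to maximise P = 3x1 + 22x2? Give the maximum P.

Vertices and P = 3x1 + 22x2:
  (44/7, 0) → P = 132/7
  (6, 0) → P = 18
  (6, 1) → P = 40

At the optimal vertex, 7x1 + 2x2 = 44 and x1 = 6.
Solving simultaneously gives x1 = 6, x2 = 1.

x1 = 6, x2 = 1, maximum P = 40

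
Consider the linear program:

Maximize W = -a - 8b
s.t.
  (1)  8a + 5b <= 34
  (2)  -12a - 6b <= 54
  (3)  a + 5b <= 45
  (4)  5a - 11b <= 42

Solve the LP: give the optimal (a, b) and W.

Feasible corners and W = -a - 8b:
  (-11/7, 326/35) → W = -2553/35
  (584/113, -166/113) → W = 744/113
  (-10, 11) → W = -78
  (-19/9, -43/9) → W = 121/3

a = -19/9, b = -43/9, maximum W = 121/3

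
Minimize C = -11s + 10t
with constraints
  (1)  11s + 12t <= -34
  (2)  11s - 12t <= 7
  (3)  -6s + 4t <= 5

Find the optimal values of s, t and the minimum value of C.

Extreme points and C = -11s + 10t:
  (-27/22, -41/24) → C = -43/12
  (-49/29, -149/116) → C = 333/58
  (-22/7, -97/28) → C = -1/14

The optimum lies where 11s + 12t = -34 and 11s - 12t = 7.
Solving simultaneously gives s = -27/22, t = -41/24.

s = -27/22, t = -41/24, minimum C = -43/12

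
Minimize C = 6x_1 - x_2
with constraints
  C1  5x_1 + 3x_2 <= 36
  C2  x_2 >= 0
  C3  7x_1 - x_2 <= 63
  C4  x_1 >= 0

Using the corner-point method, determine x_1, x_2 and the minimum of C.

x_1 = 0, x_2 = 12, minimum C = -12

Vertices and C = 6x_1 - x_2:
  (36/5, 0) → C = 216/5
  (0, 12) → C = -12
  (0, 0) → C = 0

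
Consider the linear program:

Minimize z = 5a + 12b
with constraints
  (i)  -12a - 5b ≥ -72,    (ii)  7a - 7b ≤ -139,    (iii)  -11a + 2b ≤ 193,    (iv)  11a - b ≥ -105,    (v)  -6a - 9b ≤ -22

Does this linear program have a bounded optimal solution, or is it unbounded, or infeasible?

bounded optimum

Corner points and z = 5a + 12b:
  (-191/119, 2172/119) → z = 211
  (-453/67, 2052/67) → z = 22359/67
  (-298/35, 397/35) → z = 3274/35
The feasible region has finitely many vertices and no improving ray; the minimum is 3274/35 at (-298/35, 397/35).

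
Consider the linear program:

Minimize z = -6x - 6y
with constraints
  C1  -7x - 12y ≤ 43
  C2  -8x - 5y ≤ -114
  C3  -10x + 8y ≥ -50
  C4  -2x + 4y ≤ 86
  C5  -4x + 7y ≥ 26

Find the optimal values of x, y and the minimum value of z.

Corner points and z = -6x - 6y:
  (13/21, 458/21) → z = -942/7
  (167/19, 166/19) → z = -1998/19
  (37, 40) → z = -462
  (279/19, 230/19) → z = -3054/19

The binding constraints are -10x + 8y = -50 and -2x + 4y = 86.
Solving simultaneously gives x = 37, y = 40.

x = 37, y = 40, minimum z = -462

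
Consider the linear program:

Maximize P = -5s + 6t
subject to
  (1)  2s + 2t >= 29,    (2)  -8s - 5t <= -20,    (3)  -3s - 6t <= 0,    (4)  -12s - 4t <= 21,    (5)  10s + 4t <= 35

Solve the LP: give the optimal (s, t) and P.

s = -28, t = 315/4, maximum P = 1225/2

Extreme points and P = -5s + 6t:
  (-79/8, 195/8) → P = 1565/8
  (-23/6, 55/3) → P = 775/6
  (-28, 315/4) → P = 1225/2

The binding constraints are -12s - 4t = 21 and 10s + 4t = 35.
Solving simultaneously gives s = -28, t = 315/4.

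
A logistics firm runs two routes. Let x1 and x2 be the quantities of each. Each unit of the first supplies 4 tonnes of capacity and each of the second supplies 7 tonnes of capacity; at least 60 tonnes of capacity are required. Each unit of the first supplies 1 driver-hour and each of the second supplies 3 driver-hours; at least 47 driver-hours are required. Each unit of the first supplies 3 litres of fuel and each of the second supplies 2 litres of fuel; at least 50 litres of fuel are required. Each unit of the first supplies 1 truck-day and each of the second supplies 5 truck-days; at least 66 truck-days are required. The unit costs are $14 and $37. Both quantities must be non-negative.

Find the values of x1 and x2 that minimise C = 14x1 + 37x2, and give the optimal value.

x1 = 8, x2 = 13, minimum C = 593

Feasible corners and C = 14x1 + 37x2:
  (0, 25) → C = 925
  (66, 0) → C = 924
  (8, 13) → C = 593
  (37/2, 19/2) → C = 1221/2
The feasible region is unbounded (it extends along (0, 1), (1, 0)), but C strictly increases along every unbounded feasible direction, so there is no improving ray and the minimum is attained at a vertex.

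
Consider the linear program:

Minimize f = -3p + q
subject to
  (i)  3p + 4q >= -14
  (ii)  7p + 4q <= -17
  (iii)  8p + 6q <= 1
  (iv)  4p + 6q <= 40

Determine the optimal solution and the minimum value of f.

p = -3/4, q = -47/16, minimum f = -11/16

The binding constraints are 3p + 4q = -14 and 7p + 4q = -17.
Solving simultaneously gives p = -3/4, q = -47/16.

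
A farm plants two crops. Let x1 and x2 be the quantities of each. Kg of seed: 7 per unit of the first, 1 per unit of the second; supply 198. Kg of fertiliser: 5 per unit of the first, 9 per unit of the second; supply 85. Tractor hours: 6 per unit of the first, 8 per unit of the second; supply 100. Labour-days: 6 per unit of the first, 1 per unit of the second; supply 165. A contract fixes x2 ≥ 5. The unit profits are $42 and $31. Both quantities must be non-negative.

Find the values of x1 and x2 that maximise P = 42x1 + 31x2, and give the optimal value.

x1 = 8, x2 = 5, maximum P = 491

The binding constraints are 5x1 + 9x2 = 85 and x2 = 5.
Solving simultaneously gives x1 = 8, x2 = 5.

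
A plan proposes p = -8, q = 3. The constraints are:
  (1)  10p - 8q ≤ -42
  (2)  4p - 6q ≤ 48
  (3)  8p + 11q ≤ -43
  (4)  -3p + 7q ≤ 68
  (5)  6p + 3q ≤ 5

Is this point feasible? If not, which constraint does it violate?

Constraint (3): 8p + 11q = -31, which is not ≤ -43. All other constraints are satisfied.

not feasible — violates (3)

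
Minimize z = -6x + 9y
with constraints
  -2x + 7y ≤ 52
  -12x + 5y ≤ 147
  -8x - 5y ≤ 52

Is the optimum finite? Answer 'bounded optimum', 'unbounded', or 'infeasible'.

From the feasible point (-104/11, 52/11), moving in the direction (5, -8) keeps every constraint satisfied while z decreases without bound.

unbounded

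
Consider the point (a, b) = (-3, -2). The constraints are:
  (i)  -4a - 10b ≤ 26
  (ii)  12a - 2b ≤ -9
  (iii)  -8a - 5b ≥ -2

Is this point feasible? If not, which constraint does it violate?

not feasible — violates (i)

Constraint (i): -4a - 10b = 32, which is not ≤ 26. All other constraints are satisfied.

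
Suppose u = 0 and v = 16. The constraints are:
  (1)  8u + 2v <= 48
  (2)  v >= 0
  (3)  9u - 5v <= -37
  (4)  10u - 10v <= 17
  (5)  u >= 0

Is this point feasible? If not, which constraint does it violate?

feasible

(1): 32 ≤ 48 ✓
(2): 16 ≥ 0 ✓
(3): -80 ≤ -37 ✓
(4): -160 ≤ 17 ✓
(5): 0 ≥ 0 ✓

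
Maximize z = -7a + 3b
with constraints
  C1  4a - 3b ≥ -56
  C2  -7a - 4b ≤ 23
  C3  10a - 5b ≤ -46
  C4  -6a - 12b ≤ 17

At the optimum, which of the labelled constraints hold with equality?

Corner points and z = -7a + 3b:
  (-293/37, 300/37) → z = 2951/37
  (71/5, 188/5) → z = 67/5
  (-299/75, 92/75) → z = 2369/75

The maximum is at (-293/37, 300/37). Substituting into each constraint, equality holds for C1 and C2; the remaining constraints have slack.

C1 and C2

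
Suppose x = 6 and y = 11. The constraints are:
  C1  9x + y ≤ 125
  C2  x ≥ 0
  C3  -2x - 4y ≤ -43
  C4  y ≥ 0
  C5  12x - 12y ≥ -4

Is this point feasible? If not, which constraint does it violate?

Constraint C5: 12x - 12y = -60, which is not ≥ -4. All other constraints are satisfied.

not feasible — violates C5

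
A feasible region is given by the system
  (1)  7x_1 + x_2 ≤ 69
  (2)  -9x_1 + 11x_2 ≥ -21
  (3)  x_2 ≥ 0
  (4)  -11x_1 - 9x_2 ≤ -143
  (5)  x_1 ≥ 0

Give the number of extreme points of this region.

4

The feasible vertices (each the meet of two boundaries and inside every other half-plane) are:
  (390/43, 237/43)
  (0, 69)
  (881/101, 528/101)
  (0, 143/9)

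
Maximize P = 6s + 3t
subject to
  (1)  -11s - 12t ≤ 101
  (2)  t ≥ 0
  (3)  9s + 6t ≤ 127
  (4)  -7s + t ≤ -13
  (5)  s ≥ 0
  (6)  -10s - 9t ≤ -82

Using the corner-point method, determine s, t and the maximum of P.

s = 127/9, t = 0, maximum P = 254/3

Vertices and P = 6s + 3t:
  (127/9, 0) → P = 254/3
  (41/5, 0) → P = 246/5
  (205/51, 772/51) → P = 1182/17
  (199/73, 444/73) → P = 2526/73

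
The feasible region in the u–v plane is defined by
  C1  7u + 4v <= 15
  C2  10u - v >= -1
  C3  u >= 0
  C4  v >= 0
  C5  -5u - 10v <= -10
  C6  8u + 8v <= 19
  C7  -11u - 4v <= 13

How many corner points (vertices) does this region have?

5

Of the 21 pairwise boundary intersections, those satisfying every inequality are:
  (15/7, 0)
  (11/6, 13/24)
  (0, 1)
  (1/8, 9/4)
  (2, 0)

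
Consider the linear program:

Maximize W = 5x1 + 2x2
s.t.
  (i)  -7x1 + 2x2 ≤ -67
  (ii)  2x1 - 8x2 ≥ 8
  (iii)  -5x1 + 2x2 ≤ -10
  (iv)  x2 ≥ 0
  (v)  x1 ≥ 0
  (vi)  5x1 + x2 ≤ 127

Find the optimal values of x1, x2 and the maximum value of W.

Vertices and W = 5x1 + 2x2:
  (10, 3/2) → W = 53
  (67/7, 0) → W = 335/7
  (512/21, 107/21) → W = 2774/21
  (127/5, 0) → W = 127

The optimum lies where 2x1 - 8x2 = 8 and 5x1 + x2 = 127.
Solving simultaneously gives x1 = 512/21, x2 = 107/21.

x1 = 512/21, x2 = 107/21, maximum W = 2774/21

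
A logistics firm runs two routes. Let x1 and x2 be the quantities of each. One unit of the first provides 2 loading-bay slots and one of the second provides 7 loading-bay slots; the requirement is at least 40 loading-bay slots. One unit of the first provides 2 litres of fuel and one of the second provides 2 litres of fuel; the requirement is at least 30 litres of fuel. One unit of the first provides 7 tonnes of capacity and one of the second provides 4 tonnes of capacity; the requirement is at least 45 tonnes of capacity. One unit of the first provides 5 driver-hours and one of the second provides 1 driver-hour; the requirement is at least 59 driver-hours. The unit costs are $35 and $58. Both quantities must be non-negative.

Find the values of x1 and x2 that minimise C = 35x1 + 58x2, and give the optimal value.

x1 = 13, x2 = 2, minimum C = 571

The feasible region is unbounded (it extends along (0, 1), (1, 0)), but C strictly increases along every unbounded feasible direction, so there is no improving ray and the minimum is attained at a vertex.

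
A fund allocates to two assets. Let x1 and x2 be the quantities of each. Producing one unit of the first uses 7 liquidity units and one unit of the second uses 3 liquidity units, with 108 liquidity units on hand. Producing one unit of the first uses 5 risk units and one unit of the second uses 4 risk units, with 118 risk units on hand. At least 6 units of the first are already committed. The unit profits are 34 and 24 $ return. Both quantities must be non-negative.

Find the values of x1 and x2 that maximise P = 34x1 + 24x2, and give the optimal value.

x1 = 6, x2 = 22, maximum P = 732

Corner points and P = 34x1 + 24x2:
  (108/7, 0) → P = 3672/7
  (6, 0) → P = 204
  (6, 22) → P = 732

At the optimal vertex, 7x1 + 3x2 = 108 and 5x1 + 4x2 = 118.
Solving simultaneously gives x1 = 6, x2 = 22.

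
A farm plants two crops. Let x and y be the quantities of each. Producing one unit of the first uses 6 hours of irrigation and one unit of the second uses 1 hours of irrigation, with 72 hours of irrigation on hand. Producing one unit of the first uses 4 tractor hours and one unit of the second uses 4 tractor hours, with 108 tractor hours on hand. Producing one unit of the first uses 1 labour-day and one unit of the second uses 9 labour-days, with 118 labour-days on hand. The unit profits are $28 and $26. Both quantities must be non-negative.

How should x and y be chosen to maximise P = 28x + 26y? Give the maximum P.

x = 10, y = 12, maximum P = 592

Corner points and P = 28x + 26y:
  (0, 0) → P = 0
  (0, 118/9) → P = 3068/9
  (12, 0) → P = 336
  (10, 12) → P = 592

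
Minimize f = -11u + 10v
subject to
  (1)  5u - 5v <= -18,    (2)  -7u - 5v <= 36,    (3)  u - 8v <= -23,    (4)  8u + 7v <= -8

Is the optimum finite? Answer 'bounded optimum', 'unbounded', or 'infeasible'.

bounded optimum

Extreme points and f = -11u + 10v:
  (-403/61, 125/61) → f = 5683/61
  (-212/9, 232/9) → f = 4652/9
  (-225/71, 176/71) → f = 4235/71
The feasible region has finitely many vertices and no improving ray; the minimum is 4235/71 at (-225/71, 176/71).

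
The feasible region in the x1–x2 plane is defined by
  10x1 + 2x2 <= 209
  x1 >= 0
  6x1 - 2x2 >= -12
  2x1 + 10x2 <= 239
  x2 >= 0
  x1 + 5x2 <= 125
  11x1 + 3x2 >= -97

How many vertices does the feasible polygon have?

Of the 20 pairwise boundary intersections, those satisfying every inequality are:
  (403/24, 493/24)
  (209/10, 0)
  (0, 6)
  (0, 0)
  (179/32, 729/32)

5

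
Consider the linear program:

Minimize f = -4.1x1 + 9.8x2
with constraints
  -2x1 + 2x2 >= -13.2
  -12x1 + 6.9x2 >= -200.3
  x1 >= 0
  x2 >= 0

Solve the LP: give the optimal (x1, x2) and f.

x1 = 6.6, x2 = 0, minimum f = -27.06

Extreme points and f = -4.1x1 + 9.8x2:
  (7738/255, 1211/51) → f = 46022/425
  (33/5, 0) → f = -1353/50
  (0, 0) → f = 0
The feasible region is unbounded (it extends along (0, 1), (23, 40)), but f strictly increases along every unbounded feasible direction, so there is no improving ray and the minimum is attained at a vertex.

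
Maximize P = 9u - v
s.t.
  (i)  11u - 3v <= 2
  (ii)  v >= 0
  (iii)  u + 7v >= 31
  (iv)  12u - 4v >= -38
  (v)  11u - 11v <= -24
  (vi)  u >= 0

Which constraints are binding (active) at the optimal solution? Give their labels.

(i) and (iv)

Extreme points and P = 9u - v:
  (107/80, 339/80) → P = 39/5
  (61/4, 221/4) → P = 82
  (0, 31/7) → P = -31/7
  (0, 19/2) → P = -19/2

The maximum is at (61/4, 221/4). Substituting into each constraint, equality holds for (i) and (iv); the remaining constraints have slack.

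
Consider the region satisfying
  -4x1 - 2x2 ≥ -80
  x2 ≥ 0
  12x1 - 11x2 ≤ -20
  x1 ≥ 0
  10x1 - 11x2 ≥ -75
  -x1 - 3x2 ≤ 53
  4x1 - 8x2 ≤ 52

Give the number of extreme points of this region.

4

The feasible vertices (each the meet of two boundaries and inside every other half-plane) are:
  (210/17, 260/17)
  (365/32, 275/16)
  (0, 20/11)
  (0, 75/11)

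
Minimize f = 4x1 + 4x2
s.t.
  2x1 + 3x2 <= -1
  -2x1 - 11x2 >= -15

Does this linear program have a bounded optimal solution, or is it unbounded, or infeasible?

unbounded

From the feasible point (-7/2, 2), moving in the direction (-11, 2) keeps every constraint satisfied while f decreases without bound.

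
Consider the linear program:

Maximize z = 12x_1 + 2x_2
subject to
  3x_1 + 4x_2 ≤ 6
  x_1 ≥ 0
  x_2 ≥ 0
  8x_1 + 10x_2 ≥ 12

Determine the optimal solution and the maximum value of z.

Feasible corners and z = 12x_1 + 2x_2:
  (0, 3/2) → z = 3
  (2, 0) → z = 24
  (0, 6/5) → z = 12/5
  (3/2, 0) → z = 18

At the optimal vertex, 3x_1 + 4x_2 = 6 and x_2 = 0.
Solving simultaneously gives x_1 = 2, x_2 = 0.

x_1 = 2, x_2 = 0, maximum z = 24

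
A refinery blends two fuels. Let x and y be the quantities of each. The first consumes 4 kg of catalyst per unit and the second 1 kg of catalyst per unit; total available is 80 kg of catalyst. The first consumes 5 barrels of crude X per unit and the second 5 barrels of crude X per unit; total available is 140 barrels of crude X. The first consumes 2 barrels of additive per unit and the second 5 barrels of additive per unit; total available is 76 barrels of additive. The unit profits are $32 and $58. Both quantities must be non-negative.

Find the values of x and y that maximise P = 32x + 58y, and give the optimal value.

x = 18, y = 8, maximum P = 1040

Extreme points and P = 32x + 58y:
  (0, 0) → P = 0
  (0, 76/5) → P = 4408/5
  (20, 0) → P = 640
  (18, 8) → P = 1040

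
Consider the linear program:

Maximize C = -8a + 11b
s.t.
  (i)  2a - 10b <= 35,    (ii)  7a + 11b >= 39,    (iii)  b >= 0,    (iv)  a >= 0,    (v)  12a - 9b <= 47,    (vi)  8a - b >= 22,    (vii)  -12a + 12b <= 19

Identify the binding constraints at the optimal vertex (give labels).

(v) and (vii)

Feasible corners and C = -8a + 11b:
  (868/195, 139/195) → C = -361/13
  (281/95, 158/95) → C = -102/19
  (245/12, 22) → C = 236/3
  (283/84, 104/21) → C = 578/21

The maximum is at (245/12, 22). Substituting into each constraint, equality holds for (v) and (vii); the remaining constraints have slack.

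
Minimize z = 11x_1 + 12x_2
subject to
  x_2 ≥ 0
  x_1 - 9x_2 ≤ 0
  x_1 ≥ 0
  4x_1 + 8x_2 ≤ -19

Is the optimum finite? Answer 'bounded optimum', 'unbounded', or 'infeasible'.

The boundaries x_2 = 0 and x_1 - 9x_2 = 0 meet at (0, 0), but that point violates 4x_1 + 8x_2 ≤ -19. Every candidate vertex is excluded by some other constraint, so the feasible region is empty.

infeasible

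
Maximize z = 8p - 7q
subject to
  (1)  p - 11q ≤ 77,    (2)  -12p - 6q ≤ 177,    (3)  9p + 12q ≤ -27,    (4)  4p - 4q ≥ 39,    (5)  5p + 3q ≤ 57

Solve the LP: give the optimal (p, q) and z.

p = 209/37, q = -240/37, maximum z = 3352/37

Extreme points and z = 8p - 7q:
  (209/37, -240/37) → z = 3352/37
  (121/40, -269/40) → z = 2851/40
  (30/7, -153/28) → z = 2031/28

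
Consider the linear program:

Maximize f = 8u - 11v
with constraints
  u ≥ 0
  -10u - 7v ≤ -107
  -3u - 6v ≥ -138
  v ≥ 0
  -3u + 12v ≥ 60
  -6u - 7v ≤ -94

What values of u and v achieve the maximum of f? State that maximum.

u = 24, v = 11, maximum f = 71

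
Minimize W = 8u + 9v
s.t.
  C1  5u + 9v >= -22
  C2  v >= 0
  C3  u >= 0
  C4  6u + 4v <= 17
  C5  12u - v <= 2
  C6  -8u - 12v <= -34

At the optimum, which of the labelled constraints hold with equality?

Vertices and W = 8u + 9v:
  (0, 17/4) → W = 153/4
  (0, 17/6) → W = 51/2
  (25/54, 32/9) → W = 964/27
  (29/76, 49/19) → W = 499/19

The minimum is at (0, 17/6). Substituting into each constraint, equality holds for C3 and C6; the remaining constraints have slack.

C3 and C6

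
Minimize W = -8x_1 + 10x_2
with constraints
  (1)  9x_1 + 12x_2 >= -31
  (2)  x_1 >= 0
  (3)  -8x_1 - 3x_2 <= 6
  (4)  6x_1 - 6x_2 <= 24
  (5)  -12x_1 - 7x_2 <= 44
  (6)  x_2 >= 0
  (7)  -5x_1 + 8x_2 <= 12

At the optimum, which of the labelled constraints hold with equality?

(4) and (6)

Feasible corners and W = -8x_1 + 10x_2:
  (0, 0) → W = 0
  (0, 3/2) → W = 15
  (4, 0) → W = -32
  (44/3, 32/3) → W = -32/3

The minimum is at (4, 0). Substituting into each constraint, equality holds for (4) and (6); the remaining constraints have slack.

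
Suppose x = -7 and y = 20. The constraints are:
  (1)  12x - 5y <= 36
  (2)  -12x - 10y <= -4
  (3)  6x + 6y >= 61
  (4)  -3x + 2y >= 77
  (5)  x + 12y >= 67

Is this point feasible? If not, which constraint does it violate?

Constraint (4): -3x + 2y = 61, which is not ≥ 77. All other constraints are satisfied.

not feasible — violates (4)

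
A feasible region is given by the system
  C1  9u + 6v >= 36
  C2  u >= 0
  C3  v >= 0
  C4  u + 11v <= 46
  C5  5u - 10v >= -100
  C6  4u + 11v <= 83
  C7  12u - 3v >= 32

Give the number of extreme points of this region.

Of the 21 pairwise boundary intersections, those satisfying every inequality are:
  (4, 0)
  (100/33, 16/11)
  (83/4, 0)
  (37/3, 101/33)
  (98/27, 104/27)

5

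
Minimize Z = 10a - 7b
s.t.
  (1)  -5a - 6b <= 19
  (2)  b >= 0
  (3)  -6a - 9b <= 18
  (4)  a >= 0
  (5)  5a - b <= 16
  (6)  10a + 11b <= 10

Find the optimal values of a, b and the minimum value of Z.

a = 0, b = 10/11, minimum Z = -70/11

Extreme points and Z = 10a - 7b:
  (0, 0) → Z = 0
  (1, 0) → Z = 10
  (0, 10/11) → Z = -70/11

The binding constraints are a = 0 and 10a + 11b = 10.
Solving simultaneously gives a = 0, b = 10/11.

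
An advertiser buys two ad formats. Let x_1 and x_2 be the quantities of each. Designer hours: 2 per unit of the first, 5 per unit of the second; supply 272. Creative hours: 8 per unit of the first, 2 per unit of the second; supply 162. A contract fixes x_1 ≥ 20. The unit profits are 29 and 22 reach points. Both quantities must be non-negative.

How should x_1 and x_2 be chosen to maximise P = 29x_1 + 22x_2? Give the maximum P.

Feasible corners and P = 29x_1 + 22x_2:
  (81/4, 0) → P = 2349/4
  (20, 0) → P = 580
  (20, 1) → P = 602

The binding constraints are 8x_1 + 2x_2 = 162 and x_1 = 20.
Solving simultaneously gives x_1 = 20, x_2 = 1.

x_1 = 20, x_2 = 1, maximum P = 602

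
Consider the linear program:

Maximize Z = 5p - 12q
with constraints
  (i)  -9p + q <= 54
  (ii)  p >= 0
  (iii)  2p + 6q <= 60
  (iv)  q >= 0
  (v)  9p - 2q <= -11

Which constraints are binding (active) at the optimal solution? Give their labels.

Extreme points and Z = 5p - 12q:
  (0, 10) → Z = -120
  (0, 11/2) → Z = -66
  (27/29, 281/29) → Z = -3237/29

The maximum is at (0, 11/2). Substituting into each constraint, equality holds for (ii) and (v); the remaining constraints have slack.

(ii) and (v)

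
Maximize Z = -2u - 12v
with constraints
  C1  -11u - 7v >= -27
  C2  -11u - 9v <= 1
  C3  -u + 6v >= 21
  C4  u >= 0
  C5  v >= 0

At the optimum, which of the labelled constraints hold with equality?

C3 and C4

Corner points and Z = -2u - 12v:
  (15/73, 258/73) → Z = -3126/73
  (0, 27/7) → Z = -324/7
  (0, 7/2) → Z = -42

The maximum is at (0, 7/2). Substituting into each constraint, equality holds for C3 and C4; the remaining constraints have slack.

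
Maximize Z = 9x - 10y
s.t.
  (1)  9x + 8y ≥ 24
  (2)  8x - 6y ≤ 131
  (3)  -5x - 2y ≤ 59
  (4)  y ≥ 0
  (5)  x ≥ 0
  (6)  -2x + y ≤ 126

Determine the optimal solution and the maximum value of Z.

x = 131/8, y = 0, maximum Z = 1179/8

Vertices and Z = 9x - 10y:
  (8/3, 0) → Z = 24
  (0, 3) → Z = -30
  (131/8, 0) → Z = 1179/8
  (0, 126) → Z = -1260
The feasible region is unbounded (it extends along (1, 2), (3, 4)), but Z strictly decreases along every unbounded feasible direction, so there is no improving ray and the maximum is attained at a vertex.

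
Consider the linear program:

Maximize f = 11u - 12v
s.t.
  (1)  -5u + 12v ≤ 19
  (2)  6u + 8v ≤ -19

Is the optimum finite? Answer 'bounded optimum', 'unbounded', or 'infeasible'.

unbounded

From the feasible point (-95/28, 19/112), moving in the direction (8, -6) keeps every constraint satisfied while f increases without bound.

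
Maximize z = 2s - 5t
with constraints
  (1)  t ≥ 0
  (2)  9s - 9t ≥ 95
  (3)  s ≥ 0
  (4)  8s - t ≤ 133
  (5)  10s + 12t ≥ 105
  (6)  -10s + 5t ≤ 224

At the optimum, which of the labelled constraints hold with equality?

(1) and (4)

Corner points and z = 2s - 5t:
  (95/9, 0) → z = 190/9
  (133/8, 0) → z = 133/4
  (1102/63, 437/63) → z = 19/63

The maximum is at (133/8, 0). Substituting into each constraint, equality holds for (1) and (4); the remaining constraints have slack.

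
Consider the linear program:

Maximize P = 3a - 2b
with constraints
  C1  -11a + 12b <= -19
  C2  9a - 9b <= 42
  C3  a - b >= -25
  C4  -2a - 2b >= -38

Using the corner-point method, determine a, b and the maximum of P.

a = 71/6, b = 43/6, maximum P = 127/6

Feasible corners and P = 3a - 2b:
  (-319, -294) → P = -369
  (247/23, 190/23) → P = 361/23
  (71/6, 43/6) → P = 127/6
The feasible region is unbounded (it extends along (-1, -1)), but P strictly decreases along every unbounded feasible direction, so there is no improving ray and the maximum is attained at a vertex.

At the optimal vertex, 9a - 9b = 42 and -2a - 2b = -38.
Solving simultaneously gives a = 71/6, b = 43/6.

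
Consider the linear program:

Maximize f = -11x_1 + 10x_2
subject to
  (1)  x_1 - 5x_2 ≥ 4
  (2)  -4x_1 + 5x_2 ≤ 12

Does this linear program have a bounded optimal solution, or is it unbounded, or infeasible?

From the feasible point (-16/3, -28/15), moving in the direction (-5, -4) keeps every constraint satisfied while f increases without bound.

unbounded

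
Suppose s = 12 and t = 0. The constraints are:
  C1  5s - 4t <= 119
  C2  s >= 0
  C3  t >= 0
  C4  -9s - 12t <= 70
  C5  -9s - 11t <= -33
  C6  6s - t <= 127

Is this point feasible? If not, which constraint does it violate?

feasible

C1: 60 ≤ 119 ✓
C2: 12 ≥ 0 ✓
C3: 0 ≥ 0 ✓
C4: -108 ≤ 70 ✓
C5: -108 ≤ -33 ✓
C6: 72 ≤ 127 ✓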